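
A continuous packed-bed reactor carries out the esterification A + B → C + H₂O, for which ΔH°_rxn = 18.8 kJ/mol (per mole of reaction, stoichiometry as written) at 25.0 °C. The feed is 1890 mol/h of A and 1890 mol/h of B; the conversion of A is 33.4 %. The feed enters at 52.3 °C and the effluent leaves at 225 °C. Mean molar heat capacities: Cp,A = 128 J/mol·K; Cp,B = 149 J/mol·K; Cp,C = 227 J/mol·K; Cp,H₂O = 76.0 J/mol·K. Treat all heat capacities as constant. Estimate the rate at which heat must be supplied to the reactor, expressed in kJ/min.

Q_in = 1760 kJ/min

Extent of reaction ξ = 0.334 × 1890 = 631.26 mol/h
Reaction term: ξ·ΔH°_rxn = 631.26 × 18.8 = 11868 kJ/h
Sensible, feed 52.3→25 °C: -14292 kJ/h
Outlet flows (mol/h): A 1258.7, B 1258.7, C 631.26, H₂O 631.26
Sensible, products 25→225 °C: 107990 kJ/h
Q = ΔH = 105560 kJ/h = 29.323 kW
Heat supplied = 1759.4 kJ/min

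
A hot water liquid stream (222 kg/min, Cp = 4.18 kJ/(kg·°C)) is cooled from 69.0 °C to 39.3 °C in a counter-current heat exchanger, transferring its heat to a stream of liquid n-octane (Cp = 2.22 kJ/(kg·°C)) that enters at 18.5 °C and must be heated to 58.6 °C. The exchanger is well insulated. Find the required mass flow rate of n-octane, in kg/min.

ṁ_c = 310 kg/min

Heat released by hot stream: Q = 222 × 4.18 × (69.0 − 39.3) = 27560 kJ/min
Energy balance on cold side (adiabatic exchanger): Q = ṁ_c·Cp_c·(T_c,out − T_c,in)
ṁ_c = 27560 / [2.22 × (58.6 − 18.5)] = 309.59 kg/min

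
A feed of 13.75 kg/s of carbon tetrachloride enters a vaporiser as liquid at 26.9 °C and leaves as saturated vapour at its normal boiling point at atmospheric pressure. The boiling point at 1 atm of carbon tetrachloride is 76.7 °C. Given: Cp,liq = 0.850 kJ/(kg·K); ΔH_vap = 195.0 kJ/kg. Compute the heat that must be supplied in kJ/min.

liquid 26.9→76.7 °C: 42.33 kJ/kg
vaporisation at 76.7 °C: 195 kJ/kg
Δh = 42.33 + 195 = 237.33 kJ/kg
Q = ṁ·Δh = 13.75 kg/s × 237.33 kJ/kg = 3263.3 kJ/s
|Q| = 3263.3 kW = 195800 kJ/min

Q = 196000 kJ/min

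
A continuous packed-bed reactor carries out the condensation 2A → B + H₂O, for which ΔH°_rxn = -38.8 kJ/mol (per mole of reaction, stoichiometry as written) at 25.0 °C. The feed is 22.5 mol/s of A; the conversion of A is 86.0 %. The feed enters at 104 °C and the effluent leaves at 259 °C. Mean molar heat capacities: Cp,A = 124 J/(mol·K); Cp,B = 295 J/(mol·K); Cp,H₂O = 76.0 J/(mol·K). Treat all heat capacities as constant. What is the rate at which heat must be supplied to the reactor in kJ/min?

Extent of reaction ξ = 0.860 × 22.5 / 2 = 9.675 mol/s
Reaction term: ξ·ΔH°_rxn = 9.675 × -38.8 = -375.39 kJ/s
Sensible, feed 104→25 °C: -220.41 kJ/s
Outlet flows (mol/s): A 3.15, B 9.675, H₂O 9.675
Sensible, products 25→259 °C: 931.33 kJ/s
Q = ΔH = 335.53 kJ/s = 335.53 kW
Heat supplied = 20132 kJ/min

Q_in = 20100 kJ/min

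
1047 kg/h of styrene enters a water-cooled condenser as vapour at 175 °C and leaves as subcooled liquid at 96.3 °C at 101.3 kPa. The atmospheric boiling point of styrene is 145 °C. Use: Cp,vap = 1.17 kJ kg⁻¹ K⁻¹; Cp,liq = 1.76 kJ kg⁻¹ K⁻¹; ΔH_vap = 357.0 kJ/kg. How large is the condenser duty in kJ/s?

Q_c = 139 kJ/s

vapour 175→145 °C: -35.1 kJ/kg
condensation at 145 °C: -357 kJ/kg
liquid 145→96.3 °C: -85.712 kJ/kg
Δh = -35.1 + -357 + -85.712 = -477.81 kJ/kg
Q = ṁ·Δh = 1047 kg/h × -477.81 kJ/kg = -500270 kJ/h
|Q| = 138.96 kW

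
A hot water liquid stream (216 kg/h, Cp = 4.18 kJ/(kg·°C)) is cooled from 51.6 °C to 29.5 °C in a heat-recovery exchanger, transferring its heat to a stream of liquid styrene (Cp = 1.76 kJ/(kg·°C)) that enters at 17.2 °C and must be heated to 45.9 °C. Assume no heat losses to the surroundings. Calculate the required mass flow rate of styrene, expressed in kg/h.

ṁ_c = 395 kg/h

Heat released by hot stream: Q = 216 × 4.18 × (51.6 − 29.5) = 19954 kJ/h
Energy balance on cold side (adiabatic exchanger): Q = ṁ_c·Cp_c·(T_c,out − T_c,in)
ṁ_c = 19954 / [1.76 × (45.9 − 17.2)] = 395.03 kg/h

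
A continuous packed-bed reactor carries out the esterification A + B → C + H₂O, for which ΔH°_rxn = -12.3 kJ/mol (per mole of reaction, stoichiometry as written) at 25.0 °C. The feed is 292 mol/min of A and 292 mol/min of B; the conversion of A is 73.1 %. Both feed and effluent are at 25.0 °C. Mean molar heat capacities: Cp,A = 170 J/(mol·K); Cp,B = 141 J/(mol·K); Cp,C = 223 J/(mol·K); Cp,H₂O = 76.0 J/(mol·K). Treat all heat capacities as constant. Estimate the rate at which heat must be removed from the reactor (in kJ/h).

Q_out = 158000 kJ/h

Extent of reaction ξ = 0.731 × 292 = 213.45 mol/min
Reaction term: ξ·ΔH°_rxn = 213.45 × -12.3 = -2625.5 kJ/min
Q = ΔH = -2625.5 kJ/min = -43.758 kW
Heat removed = 157530 kJ/h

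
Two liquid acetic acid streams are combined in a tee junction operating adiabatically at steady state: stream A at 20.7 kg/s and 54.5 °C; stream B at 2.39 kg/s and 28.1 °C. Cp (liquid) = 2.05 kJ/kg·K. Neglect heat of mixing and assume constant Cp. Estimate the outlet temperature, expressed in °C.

Adiabatic, steady state ⇒ Σ ṁᵢCp,ᵢ(T_out − Tᵢ) = 0
T_out = Σ ṁᵢCp,ᵢTᵢ / Σ ṁᵢCp,ᵢ
      = 2450.4 / 47.334 = 51.767 °C

T_out = 51.8 °C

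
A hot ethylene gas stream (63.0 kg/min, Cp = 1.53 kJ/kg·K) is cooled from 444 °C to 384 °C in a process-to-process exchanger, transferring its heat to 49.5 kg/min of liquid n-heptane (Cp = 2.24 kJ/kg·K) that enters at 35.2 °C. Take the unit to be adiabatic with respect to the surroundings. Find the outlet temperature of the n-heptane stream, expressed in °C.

T_c,out = 87.4 °C

Heat released by hot stream: Q = 63.0 × 1.53 × (444 − 384) = 5783.4 kJ/min
Energy balance on cold side (adiabatic exchanger): Q = ṁ_c·Cp_c·(T_c,out − T_c,in)
T_c,out = 35.2 + 5783.4/(49.5 × 2.24) = 87.359 °C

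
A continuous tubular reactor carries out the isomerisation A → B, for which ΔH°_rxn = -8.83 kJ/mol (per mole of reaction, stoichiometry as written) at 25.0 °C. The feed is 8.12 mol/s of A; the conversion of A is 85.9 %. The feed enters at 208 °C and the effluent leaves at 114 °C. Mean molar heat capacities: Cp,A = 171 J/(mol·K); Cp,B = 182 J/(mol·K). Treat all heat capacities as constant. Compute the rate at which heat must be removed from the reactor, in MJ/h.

Q_out = 667 MJ/h

Extent of reaction ξ = 0.859 × 8.12 = 6.9751 mol/s
Reaction term: ξ·ΔH°_rxn = 6.9751 × -8.83 = -61.59 kJ/s
Sensible, feed 208→25 °C: -254.1 kJ/s
Outlet flows (mol/s): A 1.1449, B 6.9751
Sensible, products 25→114 °C: 130.41 kJ/s
Q = ΔH = -185.28 kJ/s = -185.28 kW
Heat removed = 667.02 MJ/h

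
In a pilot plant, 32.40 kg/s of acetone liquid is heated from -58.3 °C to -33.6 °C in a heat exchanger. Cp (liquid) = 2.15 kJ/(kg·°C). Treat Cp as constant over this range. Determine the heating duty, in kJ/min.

Q = 103000 kJ/min

Q = ṁ·Cp·ΔT = 32.40 × 2.15 × (-33.6 − -58.3) = 1720.6 kJ/s
Heating duty = 103240 kJ/min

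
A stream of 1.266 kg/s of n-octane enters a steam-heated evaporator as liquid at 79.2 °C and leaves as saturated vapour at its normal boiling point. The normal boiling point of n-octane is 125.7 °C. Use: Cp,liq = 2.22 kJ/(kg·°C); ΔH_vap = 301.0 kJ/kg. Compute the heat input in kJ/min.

liquid 79.2→125.7 °C: 103.23 kJ/kg
vaporisation at 125.7 °C: 301 kJ/kg
Δh = 103.23 + 301 = 404.23 kJ/kg
Q = ṁ·Δh = 1.266 kg/s × 404.23 kJ/kg = 511.76 kJ/s
|Q| = 511.76 kW = 30705 kJ/min

Q = 30700 kJ/min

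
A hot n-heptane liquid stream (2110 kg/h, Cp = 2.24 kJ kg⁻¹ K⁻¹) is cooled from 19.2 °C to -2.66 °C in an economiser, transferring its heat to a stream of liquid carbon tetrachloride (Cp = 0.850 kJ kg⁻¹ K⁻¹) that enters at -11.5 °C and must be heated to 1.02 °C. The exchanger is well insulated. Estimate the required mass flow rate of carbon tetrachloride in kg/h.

Heat released by hot stream: Q = 2110 × 2.24 × (19.2 − -2.66) = 103320 kJ/h
Energy balance on cold side (adiabatic exchanger): Q = ṁ_c·Cp_c·(T_c,out − T_c,in)
ṁ_c = 103320 / [0.850 × (1.02 − -11.5)] = 9708.6 kg/h

ṁ_c = 9710 kg/h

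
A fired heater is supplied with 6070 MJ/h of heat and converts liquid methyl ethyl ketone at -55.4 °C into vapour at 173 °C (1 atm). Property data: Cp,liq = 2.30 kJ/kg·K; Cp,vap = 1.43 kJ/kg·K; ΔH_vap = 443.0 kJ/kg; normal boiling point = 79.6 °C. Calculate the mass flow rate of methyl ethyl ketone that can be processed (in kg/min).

Δh = 2.30×(79.6−-55.4) + 443.0 + 1.43×(173−79.6) = 887.06 kJ/kg
Q = 6070 MJ/h = 1686.1 kJ/s = 101170 kJ/min
ṁ = Q/Δh = 101170 / 887.06 = 114.05 kg/min

ṁ = 114 kg/min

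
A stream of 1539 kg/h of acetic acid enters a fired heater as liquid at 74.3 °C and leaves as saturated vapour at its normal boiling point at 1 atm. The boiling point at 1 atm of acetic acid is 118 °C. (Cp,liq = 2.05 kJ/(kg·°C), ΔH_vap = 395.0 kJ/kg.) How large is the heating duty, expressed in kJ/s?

liquid 74.3→118 °C: 89.585 kJ/kg
vaporisation at 118 °C: 395 kJ/kg
Δh = 89.585 + 395 = 484.58 kJ/kg
Q = ṁ·Δh = 1539 kg/h × 484.58 kJ/kg = 745780 kJ/h
|Q| = 207.16 kW

Q = 207 kJ/s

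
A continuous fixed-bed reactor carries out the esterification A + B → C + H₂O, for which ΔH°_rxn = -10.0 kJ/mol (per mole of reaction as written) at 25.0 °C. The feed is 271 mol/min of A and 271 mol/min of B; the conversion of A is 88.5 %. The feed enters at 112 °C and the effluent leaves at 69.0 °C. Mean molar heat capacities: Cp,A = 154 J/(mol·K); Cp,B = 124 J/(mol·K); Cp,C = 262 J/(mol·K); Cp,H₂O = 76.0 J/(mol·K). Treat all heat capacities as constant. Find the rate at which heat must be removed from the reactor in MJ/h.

Q_out = 300 MJ/h

Extent of reaction ξ = 0.885 × 271 = 239.84 mol/min
Reaction term: ξ·ΔH°_rxn = 239.84 × -10.0 = -2398.3 kJ/min
Sensible, feed 112→25 °C: -6554.4 kJ/min
Outlet flows (mol/min): A 31.165, B 31.165, C 239.84, H₂O 239.84
Sensible, products 25→69.0 °C: 3948 kJ/min
Q = ΔH = -5004.7 kJ/min = -83.412 kW
Heat removed = 300.28 MJ/h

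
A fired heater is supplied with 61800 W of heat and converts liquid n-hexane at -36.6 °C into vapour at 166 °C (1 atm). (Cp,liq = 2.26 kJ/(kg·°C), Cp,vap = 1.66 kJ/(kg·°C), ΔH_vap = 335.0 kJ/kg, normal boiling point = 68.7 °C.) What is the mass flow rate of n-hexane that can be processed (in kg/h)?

Δh = 2.26×(68.7−-36.6) + 335.0 + 1.66×(166−68.7) = 734.5 kJ/kg
Q = 61800 W = 61.8 kJ/s = 222480 kJ/h
ṁ = Q/Δh = 222480 / 734.5 = 302.9 kg/h

ṁ = 303 kg/h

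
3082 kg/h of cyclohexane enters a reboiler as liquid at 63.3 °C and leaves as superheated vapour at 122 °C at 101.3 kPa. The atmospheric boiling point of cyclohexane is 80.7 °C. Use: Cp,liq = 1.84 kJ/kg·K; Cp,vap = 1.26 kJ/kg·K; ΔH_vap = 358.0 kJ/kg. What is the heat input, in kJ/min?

Q = 22700 kJ/min

liquid 63.3→80.7 °C: 32.016 kJ/kg
vaporisation at 80.7 °C: 358 kJ/kg
vapour 80.7→122 °C: 52.038 kJ/kg
Δh = 32.016 + 358 + 52.038 = 442.05 kJ/kg
Q = ṁ·Δh = 3082 kg/h × 442.05 kJ/kg = 1.3624e+06 kJ/h
|Q| = 378.45 kW = 22707 kJ/min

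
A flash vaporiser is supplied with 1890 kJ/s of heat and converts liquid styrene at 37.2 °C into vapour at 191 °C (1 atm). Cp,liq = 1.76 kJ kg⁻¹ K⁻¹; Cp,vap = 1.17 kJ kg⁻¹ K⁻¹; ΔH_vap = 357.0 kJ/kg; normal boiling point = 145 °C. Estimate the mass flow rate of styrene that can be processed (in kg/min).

ṁ = 189 kg/min

Δh = 1.76×(145−37.2) + 357.0 + 1.17×(191−145) = 600.55 kJ/kg
Q = 1890 kJ/s = 1890 kJ/s = 113400 kJ/min
ṁ = Q/Δh = 113400 / 600.55 = 188.83 kg/min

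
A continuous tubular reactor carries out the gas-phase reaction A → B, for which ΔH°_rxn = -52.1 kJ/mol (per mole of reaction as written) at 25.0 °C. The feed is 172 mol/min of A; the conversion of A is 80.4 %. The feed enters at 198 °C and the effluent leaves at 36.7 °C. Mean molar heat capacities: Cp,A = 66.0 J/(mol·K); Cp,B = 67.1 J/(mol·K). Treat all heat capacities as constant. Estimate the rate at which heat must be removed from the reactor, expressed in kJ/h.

Extent of reaction ξ = 0.804 × 172 = 138.29 mol/min
Reaction term: ξ·ΔH°_rxn = 138.29 × -52.1 = -7204.8 kJ/min
Sensible, feed 198→25 °C: -1963.9 kJ/min
Outlet flows (mol/min): A 33.712, B 138.29
Sensible, products 25→36.7 °C: 134.6 kJ/min
Q = ΔH = -9034.1 kJ/min = -150.57 kW
Heat removed = 542050 kJ/h

Q_out = 542000 kJ/h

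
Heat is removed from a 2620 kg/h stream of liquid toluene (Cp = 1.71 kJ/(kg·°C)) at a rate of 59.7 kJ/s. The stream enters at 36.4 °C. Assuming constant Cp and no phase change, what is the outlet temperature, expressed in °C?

T_out = -11.6 °C

Q = 59.7 kJ/s = 214920 kJ/h
ΔT = Q/(ṁ·Cp) = 214920/(2620×1.71) = 47.971 K
T_out = 36.4 − 47.971 = -11.571 °C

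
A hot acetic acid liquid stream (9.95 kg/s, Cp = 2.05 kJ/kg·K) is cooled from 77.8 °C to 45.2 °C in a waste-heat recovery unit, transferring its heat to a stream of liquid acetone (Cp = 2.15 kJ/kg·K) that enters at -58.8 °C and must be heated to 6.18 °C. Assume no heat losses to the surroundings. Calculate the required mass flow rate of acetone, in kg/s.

ṁ_c = 4.76 kg/s

Heat released by hot stream: Q = 9.95 × 2.05 × (77.8 − 45.2) = 664.96 kJ/s
Energy balance on cold side (adiabatic exchanger): Q = ṁ_c·Cp_c·(T_c,out − T_c,in)
ṁ_c = 664.96 / [2.15 × (6.18 − -58.8)] = 4.7597 kg/s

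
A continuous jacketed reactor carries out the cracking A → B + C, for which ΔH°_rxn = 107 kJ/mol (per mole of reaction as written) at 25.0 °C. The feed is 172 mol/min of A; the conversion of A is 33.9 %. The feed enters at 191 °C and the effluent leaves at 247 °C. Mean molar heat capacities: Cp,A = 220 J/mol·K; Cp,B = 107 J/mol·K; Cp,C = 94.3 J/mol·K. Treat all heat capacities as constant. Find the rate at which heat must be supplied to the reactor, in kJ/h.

Extent of reaction ξ = 0.339 × 172 = 58.308 mol/min
Reaction term: ξ·ΔH°_rxn = 58.308 × 107 = 6239 kJ/min
Sensible, feed 191→25 °C: -6281.4 kJ/min
Outlet flows (mol/min): A 113.69, B 58.308, C 58.308
Sensible, products 25→247 °C: 8158.4 kJ/min
Q = ΔH = 8115.9 kJ/min = 135.27 kW
Heat supplied = 486960 kJ/h

Q_in = 487000 kJ/h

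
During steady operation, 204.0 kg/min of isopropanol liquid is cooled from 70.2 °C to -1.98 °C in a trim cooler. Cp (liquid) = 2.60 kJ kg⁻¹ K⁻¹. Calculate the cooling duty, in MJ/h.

Q = ṁ·Cp·ΔT = 204.0 × 2.60 × (-1.98 − 70.2) = -38284 kJ/min
Converting: 38284 / 60 s = 638.07 kW
Cooling duty = 2297.1 MJ/h

Q_c = 2300 MJ/h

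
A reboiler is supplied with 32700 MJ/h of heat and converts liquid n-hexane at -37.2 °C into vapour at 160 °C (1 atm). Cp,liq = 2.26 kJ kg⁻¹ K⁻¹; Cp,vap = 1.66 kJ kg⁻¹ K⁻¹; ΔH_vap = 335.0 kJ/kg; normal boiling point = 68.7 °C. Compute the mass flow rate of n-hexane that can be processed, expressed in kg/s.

Δh = 2.26×(68.7−-37.2) + 335.0 + 1.66×(160−68.7) = 725.89 kJ/kg
Q = 32700 MJ/h = 9083.3 kJ/s = 9083.3 kJ/s
ṁ = Q/Δh = 9083.3 / 725.89 = 12.513 kg/s

ṁ = 12.5 kg/s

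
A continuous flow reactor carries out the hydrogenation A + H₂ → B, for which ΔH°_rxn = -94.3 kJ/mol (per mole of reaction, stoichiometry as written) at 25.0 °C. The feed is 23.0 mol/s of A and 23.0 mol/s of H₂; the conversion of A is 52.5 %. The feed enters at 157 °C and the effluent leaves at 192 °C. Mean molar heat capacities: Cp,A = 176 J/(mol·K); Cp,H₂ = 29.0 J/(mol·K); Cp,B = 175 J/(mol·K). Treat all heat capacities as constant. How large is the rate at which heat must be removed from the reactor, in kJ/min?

Extent of reaction ξ = 0.525 × 23.0 = 12.075 mol/s
Reaction term: ξ·ΔH°_rxn = 12.075 × -94.3 = -1138.7 kJ/s
Sensible, feed 157→25 °C: -622.38 kJ/s
Outlet flows (mol/s): A 10.925, H₂ 10.925, B 12.075
Sensible, products 25→192 °C: 726.91 kJ/s
Q = ΔH = -1034.1 kJ/s = -1034.1 kW
Heat removed = 62049 kJ/min

Q_out = 62000 kJ/min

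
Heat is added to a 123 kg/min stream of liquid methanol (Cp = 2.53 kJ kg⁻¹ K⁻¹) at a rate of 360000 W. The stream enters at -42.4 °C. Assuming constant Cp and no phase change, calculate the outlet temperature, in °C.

Q = 360000 W = 21600 kJ/min
ΔT = Q/(ṁ·Cp) = 21600/(123×2.53) = 69.411 K
T_out = -42.4 + 69.411 = 27.011 °C

T_out = 27.0 °C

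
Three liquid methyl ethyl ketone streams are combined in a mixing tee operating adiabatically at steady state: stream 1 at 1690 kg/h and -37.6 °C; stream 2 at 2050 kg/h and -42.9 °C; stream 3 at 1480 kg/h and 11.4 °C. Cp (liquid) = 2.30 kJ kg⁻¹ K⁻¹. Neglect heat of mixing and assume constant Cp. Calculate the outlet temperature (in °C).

T_out = -25.8 °C

Adiabatic, steady state ⇒ Σ ṁᵢCp,ᵢ(T_out − Tᵢ) = 0
Σ ṁᵢCp,ᵢTᵢ = 1690×2.30×-37.6 + 2050×2.30×-42.9 + 1480×2.30×11.4 = -309620
Σ ṁᵢCp,ᵢ = 1690×2.30 + 2050×2.30 + 1480×2.30 = 12006
T_out = -309620 / 12006 = -25.789 °C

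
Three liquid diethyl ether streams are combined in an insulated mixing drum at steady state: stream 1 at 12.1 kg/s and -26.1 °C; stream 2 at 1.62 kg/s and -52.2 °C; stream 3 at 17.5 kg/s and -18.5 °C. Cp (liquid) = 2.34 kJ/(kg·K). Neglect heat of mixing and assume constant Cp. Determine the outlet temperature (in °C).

T_out = -23.2 °C

Adiabatic, steady state ⇒ Σ ṁᵢCp,ᵢ(T_out − Tᵢ) = 0
Σ ṁᵢCp,ᵢTᵢ = 12.1×2.34×-26.1 + 1.62×2.34×-52.2 + 17.5×2.34×-18.5 = -1694.5
Σ ṁᵢCp,ᵢ = 12.1×2.34 + 1.62×2.34 + 17.5×2.34 = 73.055
T_out = -1694.5 / 73.055 = -23.194 °C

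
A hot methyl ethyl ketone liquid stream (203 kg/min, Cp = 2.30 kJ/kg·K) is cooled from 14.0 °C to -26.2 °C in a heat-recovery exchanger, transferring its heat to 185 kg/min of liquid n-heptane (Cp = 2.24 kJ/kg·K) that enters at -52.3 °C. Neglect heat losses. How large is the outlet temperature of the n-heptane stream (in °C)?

Heat released by hot stream: Q = 203 × 2.30 × (14.0 − -26.2) = 18769 kJ/min
Energy balance on cold side (adiabatic exchanger): Q = ṁ_c·Cp_c·(T_c,out − T_c,in)
T_c,out = -52.3 + 18769/(185 × 2.24) = -7.0071 °C

T_c,out = -7.01 °C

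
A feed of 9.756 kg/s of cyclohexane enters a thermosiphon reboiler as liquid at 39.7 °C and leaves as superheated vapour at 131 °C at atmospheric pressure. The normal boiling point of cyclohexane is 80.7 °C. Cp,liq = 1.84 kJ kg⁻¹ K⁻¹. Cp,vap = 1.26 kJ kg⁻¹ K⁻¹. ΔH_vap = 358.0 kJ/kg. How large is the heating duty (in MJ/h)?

Q = 17400 MJ/h

liquid 39.7→80.7 °C: 75.44 kJ/kg
vaporisation at 80.7 °C: 358 kJ/kg
vapour 80.7→131 °C: 63.378 kJ/kg
Δh = 75.44 + 358 + 63.378 = 496.82 kJ/kg
Q = ṁ·Δh = 9.756 kg/s × 496.82 kJ/kg = 4847 kJ/s
|Q| = 4847 kW = 17449 MJ/h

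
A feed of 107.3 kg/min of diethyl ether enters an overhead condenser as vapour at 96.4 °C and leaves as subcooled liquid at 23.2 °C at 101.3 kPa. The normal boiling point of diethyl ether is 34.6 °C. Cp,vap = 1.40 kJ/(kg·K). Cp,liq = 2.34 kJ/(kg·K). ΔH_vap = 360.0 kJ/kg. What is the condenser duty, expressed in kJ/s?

vapour 96.4→34.6 °C: -86.52 kJ/kg
condensation at 34.6 °C: -360 kJ/kg
liquid 34.6→23.2 °C: -26.676 kJ/kg
Δh = -86.52 + -360 + -26.676 = -473.2 kJ/kg
Q = ṁ·Δh = 107.3 kg/min × -473.2 kJ/kg = -50774 kJ/min
|Q| = 846.23 kW

Q_c = 846 kJ/s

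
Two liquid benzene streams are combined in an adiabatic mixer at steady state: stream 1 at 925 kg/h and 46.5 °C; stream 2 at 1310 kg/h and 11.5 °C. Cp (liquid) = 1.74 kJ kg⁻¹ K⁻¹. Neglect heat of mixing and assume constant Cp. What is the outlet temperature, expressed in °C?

T_out = 26.0 °C

No heat crosses the boundary, so H_out = H_in.
Σ ṁᵢCp,ᵢTᵢ = 925×1.74×46.5 + 1310×1.74×11.5 = 101050
Σ ṁᵢCp,ᵢ = 925×1.74 + 1310×1.74 = 3888.9
T_out = 101050 / 3888.9 = 25.985 °C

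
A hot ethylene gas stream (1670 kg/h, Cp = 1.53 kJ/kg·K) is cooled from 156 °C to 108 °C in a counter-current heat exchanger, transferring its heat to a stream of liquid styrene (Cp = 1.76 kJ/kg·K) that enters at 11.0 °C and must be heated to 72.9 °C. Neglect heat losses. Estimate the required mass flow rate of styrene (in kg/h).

Heat released by hot stream: Q = 1670 × 1.53 × (156 − 108) = 122640 kJ/h
Energy balance on cold side (adiabatic exchanger): Q = ṁ_c·Cp_c·(T_c,out − T_c,in)
ṁ_c = 122640 / [1.76 × (72.9 − 11.0)] = 1125.8 kg/h

ṁ_c = 1130 kg/h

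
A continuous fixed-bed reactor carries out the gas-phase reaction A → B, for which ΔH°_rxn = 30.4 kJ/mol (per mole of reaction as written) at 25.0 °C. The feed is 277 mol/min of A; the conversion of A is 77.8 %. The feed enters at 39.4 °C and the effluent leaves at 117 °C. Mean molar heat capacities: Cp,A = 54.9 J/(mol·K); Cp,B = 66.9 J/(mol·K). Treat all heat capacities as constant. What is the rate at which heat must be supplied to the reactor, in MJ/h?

Extent of reaction ξ = 0.778 × 277 = 215.51 mol/min
Reaction term: ξ·ΔH°_rxn = 215.51 × 30.4 = 6551.4 kJ/min
Sensible, feed 39.4→25 °C: -218.99 kJ/min
Outlet flows (mol/min): A 61.494, B 215.51
Sensible, products 25→117 °C: 1637 kJ/min
Q = ΔH = 7969.4 kJ/min = 132.82 kW
Heat supplied = 478.16 MJ/h

Q_in = 478 MJ/h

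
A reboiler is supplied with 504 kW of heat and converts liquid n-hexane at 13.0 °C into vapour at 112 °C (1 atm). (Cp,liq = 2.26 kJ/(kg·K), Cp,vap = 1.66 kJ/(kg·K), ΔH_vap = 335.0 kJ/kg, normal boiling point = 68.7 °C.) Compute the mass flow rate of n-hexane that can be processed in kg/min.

ṁ = 56.8 kg/min

Δh = 2.26×(68.7−13.0) + 335.0 + 1.66×(112−68.7) = 532.76 kJ/kg
Q = 504 kW = 504 kJ/s = 30240 kJ/min
ṁ = Q/Δh = 30240 / 532.76 = 56.761 kg/min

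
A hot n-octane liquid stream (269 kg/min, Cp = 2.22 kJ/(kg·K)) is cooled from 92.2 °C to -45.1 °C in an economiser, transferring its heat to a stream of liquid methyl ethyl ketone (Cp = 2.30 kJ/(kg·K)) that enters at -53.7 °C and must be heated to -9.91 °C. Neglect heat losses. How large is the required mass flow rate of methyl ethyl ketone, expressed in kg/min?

ṁ_c = 814 kg/min

Heat released by hot stream: Q = 269 × 2.22 × (92.2 − -45.1) = 81993 kJ/min
Energy balance on cold side (adiabatic exchanger): Q = ṁ_c·Cp_c·(T_c,out − T_c,in)
ṁ_c = 81993 / [2.30 × (-9.91 − -53.7)] = 814.09 kg/min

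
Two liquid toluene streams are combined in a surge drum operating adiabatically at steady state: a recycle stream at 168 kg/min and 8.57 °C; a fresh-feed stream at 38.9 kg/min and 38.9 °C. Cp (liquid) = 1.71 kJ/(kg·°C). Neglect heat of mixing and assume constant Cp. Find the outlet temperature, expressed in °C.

No heat crosses the boundary, so H_out = H_in.
T_out = Σ ṁᵢCp,ᵢTᵢ / Σ ṁᵢCp,ᵢ
      = 5049.6 / 353.8 = 14.272 °C

T_out = 14.3 °C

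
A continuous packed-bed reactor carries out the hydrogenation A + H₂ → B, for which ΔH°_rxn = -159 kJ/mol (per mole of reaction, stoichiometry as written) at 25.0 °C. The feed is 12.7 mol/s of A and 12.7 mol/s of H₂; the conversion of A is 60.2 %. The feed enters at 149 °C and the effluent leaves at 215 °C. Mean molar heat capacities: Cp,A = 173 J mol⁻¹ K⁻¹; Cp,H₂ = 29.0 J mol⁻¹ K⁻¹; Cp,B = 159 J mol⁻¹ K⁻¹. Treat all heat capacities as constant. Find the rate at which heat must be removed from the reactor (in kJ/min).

Extent of reaction ξ = 0.602 × 12.7 = 7.6454 mol/s
Reaction term: ξ·ΔH°_rxn = 7.6454 × -159 = -1215.6 kJ/s
Sensible, feed 149→25 °C: -318.11 kJ/s
Outlet flows (mol/s): A 5.0546, H₂ 5.0546, B 7.6454
Sensible, products 25→215 °C: 424.96 kJ/s
Q = ΔH = -1108.8 kJ/s = -1108.8 kW
Heat removed = 66526 kJ/min

Q_out = 66500 kJ/min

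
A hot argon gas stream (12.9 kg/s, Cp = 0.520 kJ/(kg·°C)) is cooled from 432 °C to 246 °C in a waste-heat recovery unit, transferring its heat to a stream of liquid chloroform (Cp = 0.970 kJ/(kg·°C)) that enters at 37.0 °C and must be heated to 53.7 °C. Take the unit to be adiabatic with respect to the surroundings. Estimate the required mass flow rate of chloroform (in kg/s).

Heat released by hot stream: Q = 12.9 × 0.520 × (432 − 246) = 1247.7 kJ/s
Energy balance on cold side (adiabatic exchanger): Q = ṁ_c·Cp_c·(T_c,out − T_c,in)
ṁ_c = 1247.7 / [0.970 × (53.7 − 37.0)] = 77.023 kg/s

ṁ_c = 77.0 kg/s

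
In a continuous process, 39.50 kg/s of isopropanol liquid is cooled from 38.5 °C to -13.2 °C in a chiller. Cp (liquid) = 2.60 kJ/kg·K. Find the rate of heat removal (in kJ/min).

Q = ṁ·Cp·ΔT = 39.50 × 2.60 × (-13.2 − 38.5) = -5309.6 kJ/s
Cooling duty = 318580 kJ/min

Q_c = 319000 kJ/min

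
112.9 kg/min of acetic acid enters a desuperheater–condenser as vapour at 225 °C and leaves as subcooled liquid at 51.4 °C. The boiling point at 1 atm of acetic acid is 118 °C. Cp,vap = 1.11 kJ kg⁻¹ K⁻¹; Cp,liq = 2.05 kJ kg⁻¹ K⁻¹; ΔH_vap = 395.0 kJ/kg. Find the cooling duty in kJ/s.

vapour 225→118 °C: -118.77 kJ/kg
condensation at 118 °C: -395 kJ/kg
liquid 118→51.4 °C: -136.53 kJ/kg
Δh = -118.77 + -395 + -136.53 = -650.3 kJ/kg
Q = ṁ·Δh = 112.9 kg/min × -650.3 kJ/kg = -73419 kJ/min
|Q| = 1223.6 kW

Q_c = 1220 kJ/s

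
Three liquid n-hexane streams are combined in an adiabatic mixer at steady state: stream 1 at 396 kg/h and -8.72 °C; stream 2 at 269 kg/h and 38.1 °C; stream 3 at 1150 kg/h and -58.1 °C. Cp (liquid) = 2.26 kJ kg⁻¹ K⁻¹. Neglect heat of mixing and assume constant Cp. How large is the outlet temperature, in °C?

Adiabatic, steady state ⇒ Σ ṁᵢCp,ᵢ(T_out − Tᵢ) = 0
Σ ṁᵢCp,ᵢTᵢ = 396×2.26×-8.72 + 269×2.26×38.1 + 1150×2.26×-58.1 = -135640
Σ ṁᵢCp,ᵢ = 396×2.26 + 269×2.26 + 1150×2.26 = 4101.9
T_out = -135640 / 4101.9 = -33.068 °C

T_out = -33.1 °C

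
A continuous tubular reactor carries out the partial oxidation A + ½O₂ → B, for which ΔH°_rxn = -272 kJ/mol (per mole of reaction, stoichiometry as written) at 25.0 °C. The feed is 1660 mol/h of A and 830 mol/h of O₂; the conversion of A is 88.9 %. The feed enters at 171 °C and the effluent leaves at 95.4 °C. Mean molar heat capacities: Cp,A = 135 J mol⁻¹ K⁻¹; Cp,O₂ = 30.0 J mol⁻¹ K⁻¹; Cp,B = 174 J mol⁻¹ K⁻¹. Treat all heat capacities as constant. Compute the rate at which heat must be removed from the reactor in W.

Q_out = 116000 W

Extent of reaction ξ = 0.889 × 1660 = 1475.7 mol/h
Reaction term: ξ·ΔH°_rxn = 1475.7 × -272 = -401400 kJ/h
Sensible, feed 171→25 °C: -36354 kJ/h
Outlet flows (mol/h): A 184.26, O₂ 92.13, B 1475.7
Sensible, products 25→95.4 °C: 20023 kJ/h
Q = ΔH = -417730 kJ/h = -116.04 kW
Heat removed = 116040 W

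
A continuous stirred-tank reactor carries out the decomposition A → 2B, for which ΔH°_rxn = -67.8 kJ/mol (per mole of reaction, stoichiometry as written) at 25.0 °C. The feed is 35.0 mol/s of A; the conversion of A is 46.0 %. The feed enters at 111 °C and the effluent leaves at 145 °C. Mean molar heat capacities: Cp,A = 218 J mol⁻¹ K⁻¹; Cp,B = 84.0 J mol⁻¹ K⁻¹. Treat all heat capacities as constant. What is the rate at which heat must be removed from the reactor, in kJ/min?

Q_out = 55700 kJ/min

Extent of reaction ξ = 0.460 × 35.0 = 16.1 mol/s
Reaction term: ξ·ΔH°_rxn = 16.1 × -67.8 = -1091.6 kJ/s
Sensible, feed 111→25 °C: -656.18 kJ/s
Outlet flows (mol/s): A 18.9, B 32.2
Sensible, products 25→145 °C: 819 kJ/s
Q = ΔH = -928.76 kJ/s = -928.76 kW
Heat removed = 55726 kJ/min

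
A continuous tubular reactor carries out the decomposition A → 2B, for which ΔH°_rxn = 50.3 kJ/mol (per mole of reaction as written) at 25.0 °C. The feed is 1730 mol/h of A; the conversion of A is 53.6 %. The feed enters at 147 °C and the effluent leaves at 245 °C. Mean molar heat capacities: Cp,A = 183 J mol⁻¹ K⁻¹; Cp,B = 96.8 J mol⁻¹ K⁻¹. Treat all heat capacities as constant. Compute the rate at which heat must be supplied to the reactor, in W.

Q_in = 22200 W

Extent of reaction ξ = 0.536 × 1730 = 927.28 mol/h
Reaction term: ξ·ΔH°_rxn = 927.28 × 50.3 = 46642 kJ/h
Sensible, feed 147→25 °C: -38624 kJ/h
Outlet flows (mol/h): A 802.72, B 1854.6
Sensible, products 25→245 °C: 71812 kJ/h
Q = ΔH = 79830 kJ/h = 22.175 kW
Heat supplied = 22175 W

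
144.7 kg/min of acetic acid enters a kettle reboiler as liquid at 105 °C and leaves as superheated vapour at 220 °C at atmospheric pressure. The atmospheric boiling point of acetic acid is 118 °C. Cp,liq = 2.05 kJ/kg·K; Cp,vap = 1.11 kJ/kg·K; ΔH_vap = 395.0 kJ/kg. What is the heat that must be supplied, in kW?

liquid 105→118 °C: 26.65 kJ/kg
vaporisation at 118 °C: 395 kJ/kg
vapour 118→220 °C: 113.22 kJ/kg
Δh = 26.65 + 395 + 113.22 = 534.87 kJ/kg
Q = ṁ·Δh = 144.7 kg/min × 534.87 kJ/kg = 77396 kJ/min
|Q| = 1289.9 kW

Q = 1290 kW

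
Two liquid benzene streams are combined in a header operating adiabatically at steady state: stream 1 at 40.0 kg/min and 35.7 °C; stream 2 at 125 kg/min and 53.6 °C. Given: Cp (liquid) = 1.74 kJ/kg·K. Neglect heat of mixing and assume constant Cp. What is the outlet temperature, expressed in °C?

T_out = 49.3 °C

Energy balance with Q = 0: Σ ṁᵢCp,ᵢ(T_out − Tᵢ) = 0
Σ ṁᵢCp,ᵢTᵢ = 40.0×1.74×35.7 + 125×1.74×53.6 = 14143
Σ ṁᵢCp,ᵢ = 40.0×1.74 + 125×1.74 = 287.1
T_out = 14143 / 287.1 = 49.261 °C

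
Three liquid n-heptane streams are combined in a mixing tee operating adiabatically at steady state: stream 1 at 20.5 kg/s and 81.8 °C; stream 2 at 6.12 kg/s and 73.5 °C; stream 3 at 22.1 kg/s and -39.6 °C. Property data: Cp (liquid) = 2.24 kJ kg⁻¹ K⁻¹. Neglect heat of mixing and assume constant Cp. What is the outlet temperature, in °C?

T_out = 25.7 °C

Adiabatic, steady state ⇒ Σ ṁᵢCp,ᵢ(T_out − Tᵢ) = 0
Σ ṁᵢCp,ᵢTᵢ = 20.5×2.24×81.8 + 6.12×2.24×73.5 + 22.1×2.24×-39.6 = 2803.5
Σ ṁᵢCp,ᵢ = 20.5×2.24 + 6.12×2.24 + 22.1×2.24 = 109.13
T_out = 2803.5 / 109.13 = 25.689 °C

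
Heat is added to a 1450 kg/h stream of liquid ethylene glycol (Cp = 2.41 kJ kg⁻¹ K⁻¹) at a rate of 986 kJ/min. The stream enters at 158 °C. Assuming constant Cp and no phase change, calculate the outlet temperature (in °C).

T_out = 175 °C

Q = 986 kJ/min = 59160 kJ/h
ΔT = Q/(ṁ·Cp) = 59160/(1450×2.41) = 16.929 K
T_out = 158 + 16.929 = 174.93 °C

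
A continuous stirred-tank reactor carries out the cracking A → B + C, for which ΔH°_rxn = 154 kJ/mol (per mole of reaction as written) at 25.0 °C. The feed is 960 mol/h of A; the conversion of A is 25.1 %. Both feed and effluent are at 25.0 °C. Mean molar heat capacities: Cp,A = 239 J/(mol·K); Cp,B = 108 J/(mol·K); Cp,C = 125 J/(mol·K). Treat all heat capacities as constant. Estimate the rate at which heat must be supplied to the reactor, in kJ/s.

Q_in = 10.3 kJ/s

Extent of reaction ξ = 0.251 × 960 = 240.96 mol/h
Reaction term: ξ·ΔH°_rxn = 240.96 × 154 = 37108 kJ/h
Q = ΔH = 37108 kJ/h = 10.308 kW
Heat supplied = 10.308 kJ/s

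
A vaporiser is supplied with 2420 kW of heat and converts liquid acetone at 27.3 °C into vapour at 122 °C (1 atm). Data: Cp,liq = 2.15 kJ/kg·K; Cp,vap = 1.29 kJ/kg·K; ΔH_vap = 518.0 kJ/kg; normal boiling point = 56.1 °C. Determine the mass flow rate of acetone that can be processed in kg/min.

ṁ = 218 kg/min

Δh = 2.15×(56.1−27.3) + 518.0 + 1.29×(122−56.1) = 664.93 kJ/kg
Q = 2420 kW = 2420 kJ/s = 145200 kJ/min
ṁ = Q/Δh = 145200 / 664.93 = 218.37 kg/min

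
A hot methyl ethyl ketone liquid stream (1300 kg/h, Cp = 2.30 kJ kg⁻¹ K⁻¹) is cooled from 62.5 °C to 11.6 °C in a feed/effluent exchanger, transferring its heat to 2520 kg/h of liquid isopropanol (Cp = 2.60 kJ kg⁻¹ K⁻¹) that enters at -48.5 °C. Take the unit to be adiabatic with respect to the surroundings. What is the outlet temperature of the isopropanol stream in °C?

Heat released by hot stream: Q = 1300 × 2.30 × (62.5 − 11.6) = 152190 kJ/h
Energy balance on cold side (adiabatic exchanger): Q = ṁ_c·Cp_c·(T_c,out − T_c,in)
T_c,out = -48.5 + 152190/(2520 × 2.60) = -25.272 °C

T_c,out = -25.3 °C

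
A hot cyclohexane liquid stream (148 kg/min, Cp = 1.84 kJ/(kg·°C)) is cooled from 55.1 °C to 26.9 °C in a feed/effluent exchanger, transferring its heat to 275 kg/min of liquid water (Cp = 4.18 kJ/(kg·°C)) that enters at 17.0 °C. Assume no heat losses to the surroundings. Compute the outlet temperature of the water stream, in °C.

Heat released by hot stream: Q = 148 × 1.84 × (55.1 − 26.9) = 7679.4 kJ/min
Energy balance on cold side (adiabatic exchanger): Q = ṁ_c·Cp_c·(T_c,out − T_c,in)
T_c,out = 17.0 + 7679.4/(275 × 4.18) = 23.681 °C

T_c,out = 23.7 °C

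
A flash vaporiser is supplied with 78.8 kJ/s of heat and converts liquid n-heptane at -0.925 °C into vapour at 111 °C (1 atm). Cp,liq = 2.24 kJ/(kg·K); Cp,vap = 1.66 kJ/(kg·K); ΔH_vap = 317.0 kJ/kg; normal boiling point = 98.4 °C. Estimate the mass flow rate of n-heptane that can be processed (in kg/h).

ṁ = 506 kg/h

Δh = 2.24×(98.4−-0.925) + 317.0 + 1.66×(111−98.4) = 560.4 kJ/kg
Q = 78.8 kJ/s = 78.8 kJ/s = 283680 kJ/h
ṁ = Q/Δh = 283680 / 560.4 = 506.21 kg/h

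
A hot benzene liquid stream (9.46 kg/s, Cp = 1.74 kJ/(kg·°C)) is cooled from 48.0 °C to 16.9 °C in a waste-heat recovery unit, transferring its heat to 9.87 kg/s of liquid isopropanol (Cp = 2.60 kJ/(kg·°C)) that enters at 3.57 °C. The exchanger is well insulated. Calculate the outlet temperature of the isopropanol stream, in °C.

T_c,out = 23.5 °C

Heat released by hot stream: Q = 9.46 × 1.74 × (48.0 − 16.9) = 511.92 kJ/s
Energy balance on cold side (adiabatic exchanger): Q = ṁ_c·Cp_c·(T_c,out − T_c,in)
T_c,out = 3.57 + 511.92/(9.87 × 2.60) = 23.519 °C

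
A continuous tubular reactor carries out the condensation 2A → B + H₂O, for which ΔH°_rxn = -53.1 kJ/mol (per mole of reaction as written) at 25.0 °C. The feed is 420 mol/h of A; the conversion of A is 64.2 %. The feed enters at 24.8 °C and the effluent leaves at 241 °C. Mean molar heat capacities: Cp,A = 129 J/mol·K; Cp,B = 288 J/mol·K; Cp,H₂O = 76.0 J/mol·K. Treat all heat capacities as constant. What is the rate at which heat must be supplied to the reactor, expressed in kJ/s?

Extent of reaction ξ = 0.642 × 420 / 2 = 134.82 mol/h
Reaction term: ξ·ΔH°_rxn = 134.82 × -53.1 = -7158.9 kJ/h
Sensible, feed 24.8→25 °C: 10.836 kJ/h
Outlet flows (mol/h): A 150.36, B 134.82, H₂O 134.82
Sensible, products 25→241 °C: 14790 kJ/h
Q = ΔH = 7641.6 kJ/h = 2.1227 kW
Heat supplied = 2.1227 kJ/s

Q_in = 2.12 kJ/s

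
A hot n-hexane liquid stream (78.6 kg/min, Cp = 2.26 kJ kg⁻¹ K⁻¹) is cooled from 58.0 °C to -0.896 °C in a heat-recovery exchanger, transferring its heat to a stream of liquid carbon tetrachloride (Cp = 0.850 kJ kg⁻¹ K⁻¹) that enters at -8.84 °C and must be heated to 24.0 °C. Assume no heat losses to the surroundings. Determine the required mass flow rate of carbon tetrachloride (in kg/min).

ṁ_c = 375 kg/min

Heat released by hot stream: Q = 78.6 × 2.26 × (58.0 − -0.896) = 10462 kJ/min
Energy balance on cold side (adiabatic exchanger): Q = ṁ_c·Cp_c·(T_c,out − T_c,in)
ṁ_c = 10462 / [0.850 × (24.0 − -8.84)] = 374.8 kg/min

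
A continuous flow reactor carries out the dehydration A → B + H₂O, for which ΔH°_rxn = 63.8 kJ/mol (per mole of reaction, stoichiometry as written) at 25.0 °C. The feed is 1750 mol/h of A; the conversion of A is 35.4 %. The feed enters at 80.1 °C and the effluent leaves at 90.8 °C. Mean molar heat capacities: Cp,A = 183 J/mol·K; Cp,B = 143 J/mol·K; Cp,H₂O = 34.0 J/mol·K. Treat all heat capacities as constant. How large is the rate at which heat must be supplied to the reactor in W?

Q_in = 11900 W

Extent of reaction ξ = 0.354 × 1750 = 619.5 mol/h
Reaction term: ξ·ΔH°_rxn = 619.5 × 63.8 = 39524 kJ/h
Sensible, feed 80.1→25 °C: -17646 kJ/h
Outlet flows (mol/h): A 1130.5, B 619.5, H₂O 619.5
Sensible, products 25→90.8 °C: 20828 kJ/h
Q = ΔH = 42706 kJ/h = 11.863 kW
Heat supplied = 11863 W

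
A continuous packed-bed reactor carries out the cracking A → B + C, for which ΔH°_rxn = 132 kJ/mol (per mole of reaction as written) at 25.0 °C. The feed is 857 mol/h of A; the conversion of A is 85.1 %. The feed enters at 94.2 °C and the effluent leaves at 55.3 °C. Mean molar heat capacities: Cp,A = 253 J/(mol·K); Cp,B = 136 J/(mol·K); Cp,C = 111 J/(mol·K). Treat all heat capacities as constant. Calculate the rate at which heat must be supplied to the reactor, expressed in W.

Q_in = 24400 W

Extent of reaction ξ = 0.851 × 857 = 729.31 mol/h
Reaction term: ξ·ΔH°_rxn = 729.31 × 132 = 96269 kJ/h
Sensible, feed 94.2→25 °C: -15004 kJ/h
Outlet flows (mol/h): A 127.69, B 729.31, C 729.31
Sensible, products 25→55.3 °C: 6437.1 kJ/h
Q = ΔH = 87702 kJ/h = 24.362 kW
Heat supplied = 24362 W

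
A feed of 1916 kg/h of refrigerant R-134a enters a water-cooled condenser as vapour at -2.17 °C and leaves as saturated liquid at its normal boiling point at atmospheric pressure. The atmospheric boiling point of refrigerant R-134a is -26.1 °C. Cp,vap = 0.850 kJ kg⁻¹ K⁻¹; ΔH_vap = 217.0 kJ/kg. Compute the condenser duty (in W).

Q_c = 126000 W

vapour -2.17→-26.1 °C: -20.34 kJ/kg
condensation at -26.1 °C: -217 kJ/kg
Δh = -20.34 + -217 = -237.34 kJ/kg
Q = ṁ·Δh = 1916 kg/h × -237.34 kJ/kg = -454740 kJ/h
|Q| = 126.32 kW = 126320 W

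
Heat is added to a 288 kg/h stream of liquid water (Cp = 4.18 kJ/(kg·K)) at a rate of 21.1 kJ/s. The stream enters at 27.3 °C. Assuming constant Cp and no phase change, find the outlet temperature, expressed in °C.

Q = 21.1 kJ/s = 75960 kJ/h
ΔT = Q/(ṁ·Cp) = 75960/(288×4.18) = 63.098 K
T_out = 27.3 + 63.098 = 90.398 °C

T_out = 90.4 °C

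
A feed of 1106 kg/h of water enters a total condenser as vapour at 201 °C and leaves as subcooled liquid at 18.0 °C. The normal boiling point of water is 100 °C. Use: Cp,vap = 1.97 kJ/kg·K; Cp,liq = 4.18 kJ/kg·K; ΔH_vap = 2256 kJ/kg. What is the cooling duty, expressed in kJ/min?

vapour 201→100 °C: -198.97 kJ/kg
condensation at 100 °C: -2256 kJ/kg
liquid 100→18.0 °C: -342.76 kJ/kg
Δh = -198.97 + -2256 + -342.76 = -2797.7 kJ/kg
Q = ṁ·Δh = 1106 kg/h × -2797.7 kJ/kg = -3.0943e+06 kJ/h
|Q| = 859.52 kW = 51571 kJ/min

Q_c = 51600 kJ/min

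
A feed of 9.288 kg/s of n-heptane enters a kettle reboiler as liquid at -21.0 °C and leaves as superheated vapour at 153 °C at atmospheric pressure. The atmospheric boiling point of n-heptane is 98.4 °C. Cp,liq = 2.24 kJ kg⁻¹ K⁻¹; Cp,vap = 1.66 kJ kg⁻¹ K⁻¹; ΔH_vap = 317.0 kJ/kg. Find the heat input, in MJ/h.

liquid -21.0→98.4 °C: 267.46 kJ/kg
vaporisation at 98.4 °C: 317 kJ/kg
vapour 98.4→153 °C: 90.636 kJ/kg
Δh = 267.46 + 317 + 90.636 = 675.09 kJ/kg
Q = ṁ·Δh = 9.288 kg/s × 675.09 kJ/kg = 6270.3 kJ/s
|Q| = 6270.3 kW = 22573 MJ/h

Q = 22600 MJ/h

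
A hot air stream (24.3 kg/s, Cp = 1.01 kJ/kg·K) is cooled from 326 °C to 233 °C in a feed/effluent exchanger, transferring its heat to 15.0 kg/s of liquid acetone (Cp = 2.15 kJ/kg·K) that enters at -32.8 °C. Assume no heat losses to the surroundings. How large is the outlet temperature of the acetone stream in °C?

T_c,out = 38.0 °C

Heat released by hot stream: Q = 24.3 × 1.01 × (326 − 233) = 2282.5 kJ/s
Energy balance on cold side (adiabatic exchanger): Q = ṁ_c·Cp_c·(T_c,out − T_c,in)
T_c,out = -32.8 + 2282.5/(15.0 × 2.15) = 37.975 °C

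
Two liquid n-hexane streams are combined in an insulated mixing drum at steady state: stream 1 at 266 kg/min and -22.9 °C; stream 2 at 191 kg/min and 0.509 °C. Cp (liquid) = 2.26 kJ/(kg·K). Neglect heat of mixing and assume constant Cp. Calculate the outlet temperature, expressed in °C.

Energy balance with Q = 0: Σ ṁᵢCp,ᵢ(T_out − Tᵢ) = 0
T_out = Σ ṁᵢCp,ᵢTᵢ / Σ ṁᵢCp,ᵢ
      = -13547 / 1032.8 = -13.116 °C

T_out = -13.1 °C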